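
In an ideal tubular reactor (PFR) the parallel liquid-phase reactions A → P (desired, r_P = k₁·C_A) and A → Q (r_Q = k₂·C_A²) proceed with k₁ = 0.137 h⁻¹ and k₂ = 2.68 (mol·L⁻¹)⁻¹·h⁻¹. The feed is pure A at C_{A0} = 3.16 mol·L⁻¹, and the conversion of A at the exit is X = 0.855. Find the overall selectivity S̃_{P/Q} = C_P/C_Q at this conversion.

C_A = C_{A0}(1−X) = 0.4582 mol·L⁻¹.
Along a PFR/batch, dC_P/dC_A = −r_P/(r_P+r_Q) = −k₁/(k₁+k₂·C_A).
Integrating from C_{A0} to C_A: C_P = (0.137/2.68)·ln[(0.137+2.68·3.16)/(0.137+2.68·0.458)] = 0.05112·ln(8.606/1.365) = 0.09413 mol·L⁻¹.
C_Q = (C_{A0}−C_A)−C_P = 2.608 mol·L⁻¹; S̃_{P/Q} = 0.09413/2.608 = 0.0361.

0.0361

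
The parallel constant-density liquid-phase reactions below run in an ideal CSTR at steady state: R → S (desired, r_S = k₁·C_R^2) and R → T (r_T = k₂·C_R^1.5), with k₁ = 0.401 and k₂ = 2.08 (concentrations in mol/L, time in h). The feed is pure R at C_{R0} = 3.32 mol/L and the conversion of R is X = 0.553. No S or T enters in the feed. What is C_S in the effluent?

Exit C_R = C_{R0}(1−X) = 3.32×0.447 = 1.484 mol/L.
Rates in a CSTR are evaluated at the outlet concentration: r_S = 0.401×1.484^2 = 0.8832, r_T = 2.08×1.484^1.5 = 3.760.
Fraction of consumed R going to S: r_S/(r_S+r_T) = 0.1902.
C_S = 0.1902·C_{R0}·X = 0.1902×3.32×0.553 = 0.349 mol/L.

0.349 mol/L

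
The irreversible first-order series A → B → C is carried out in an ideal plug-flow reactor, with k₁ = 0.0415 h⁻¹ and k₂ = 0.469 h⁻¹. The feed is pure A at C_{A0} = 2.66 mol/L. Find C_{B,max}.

For a first-order series the maximum intermediate yield is C_{B,max}/C_{A0} = (k₁/k₂)^[k₂/(k₂−k₁)].
= (0.0415/0.469)^(0.469/(0.469−0.0415)) = (0.08849)^(1.097) = 0.06993.
C_{B,max} = 0.06993×2.66 = 0.186 mol/L.

0.186 mol/L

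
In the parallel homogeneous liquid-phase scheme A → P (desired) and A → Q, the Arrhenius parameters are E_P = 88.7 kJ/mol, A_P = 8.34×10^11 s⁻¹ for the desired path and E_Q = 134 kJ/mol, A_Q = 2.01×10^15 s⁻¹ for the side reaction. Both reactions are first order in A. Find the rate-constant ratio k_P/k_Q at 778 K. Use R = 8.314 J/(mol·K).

0.457

With equal orders, S_{P/Q} = k_P/k_Q = (A_P/A_Q)·exp[(E_Q−E_P)/(RT)].
(E_Q−E_P)/(RT) = (134−88.7)×10³/(8.314×778) = 45300/6468 = 7.003.
k_P/k_Q = (8.34×10^11/2.01×10^15)·exp(7.003) = 4.149×10^-4 × 1100 = 0.457.
Since E_P < E_Q, lowering the temperature improves selectivity toward P.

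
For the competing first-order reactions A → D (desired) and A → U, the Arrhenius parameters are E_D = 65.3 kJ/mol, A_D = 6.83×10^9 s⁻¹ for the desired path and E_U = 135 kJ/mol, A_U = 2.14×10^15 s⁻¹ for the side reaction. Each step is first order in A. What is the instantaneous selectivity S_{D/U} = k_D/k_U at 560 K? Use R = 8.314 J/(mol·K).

Since both paths have the same order in A, the concentration cancels and S_{D/U} = k_D/k_U = (A_D/A_U)·exp[(E_U−E_D)/(RT)].
(E_U−E_D)/(RT) = (135−65.3)×10³/(8.314×560) = 69700/4656 = 14.97.
k_D/k_U = (6.83×10^9/2.14×10^15)·exp(14.97) = 3.192×10^-6 × 3.174×10^6 = 10.1.
Since E_D < E_U, lowering the temperature improves selectivity toward D.

10.1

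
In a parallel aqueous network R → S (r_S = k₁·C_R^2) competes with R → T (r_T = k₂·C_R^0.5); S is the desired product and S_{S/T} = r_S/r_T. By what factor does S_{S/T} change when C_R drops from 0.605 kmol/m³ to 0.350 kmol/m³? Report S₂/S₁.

S_{S/T} = (k₁/k₂)·C_R^1.5, so S₂/S₁ = (C_{R,2}/C_{R,1})^1.5.
= (0.350/0.605)^1.5 = (0.5785)^1.5 = 0.440.

0.440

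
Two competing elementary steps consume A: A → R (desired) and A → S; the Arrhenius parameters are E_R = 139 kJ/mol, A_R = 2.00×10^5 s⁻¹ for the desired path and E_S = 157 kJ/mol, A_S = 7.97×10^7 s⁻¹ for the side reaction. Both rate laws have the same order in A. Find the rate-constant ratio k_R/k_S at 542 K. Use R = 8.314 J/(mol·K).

With equal orders, S_{R/S} = k_R/k_S = (A_R/A_S)·exp[(E_S−E_R)/(RT)].
(E_S−E_R)/(RT) = (157−139)×10³/(8.314×542) = 18000/4506 = 3.995.
k_R/k_S = (2.00×10^5/7.97×10^7)·exp(3.995) = 0.002509 × 54.30 = 0.136.

0.136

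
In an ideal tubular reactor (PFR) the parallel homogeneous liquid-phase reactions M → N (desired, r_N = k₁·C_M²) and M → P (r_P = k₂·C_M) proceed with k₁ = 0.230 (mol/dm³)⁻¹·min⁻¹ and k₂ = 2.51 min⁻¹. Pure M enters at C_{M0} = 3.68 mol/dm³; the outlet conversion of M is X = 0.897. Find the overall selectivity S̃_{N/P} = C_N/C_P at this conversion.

C_M = C_{M0}(1−X) = 0.3790 mol/dm³.
Along a PFR/batch, dC_P/dC_M = −r_P/(r_N+r_P) = −k₂/(k₂+k₁·C_M).
Integrating from C_{M0} to C_M: C_P = (2.51/0.230)·ln[(2.51+0.230·3.68)/(2.51+0.230·0.379)] = 10.91·ln(3.356/2.597) = 2.799 mol/dm³.
Then C_N = (C_{M0}−C_M) − C_P = 3.301 − 2.799 = 0.5024 mol/dm³.
S̃_{N/P} = C_N/C_P = 0.5024/2.799 = 0.180.

0.180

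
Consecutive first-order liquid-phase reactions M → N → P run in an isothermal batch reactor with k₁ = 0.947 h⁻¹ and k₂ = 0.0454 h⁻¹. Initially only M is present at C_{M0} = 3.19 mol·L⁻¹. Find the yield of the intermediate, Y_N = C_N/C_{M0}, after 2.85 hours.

For first-order series with pure M initially, C_N(t) = k₁C_{M0}/(k₂−k₁)·(e^(−k₁t) − e^(−k₂t)).
e^(−k₁t) = e^(−0.947×2.85) = e^(−2.699) = 0.06728; e^(−k₂t) = e^(−0.1294) = 0.8786.
C_N = 0.947×3.19/(0.0454−0.947) × (0.06728−0.8786) = (-3.351)×(-0.8114) = 2.719 mol·L⁻¹.
Y_N = C_N/C_{M0} = 2.719/3.19 = 0.852.

0.852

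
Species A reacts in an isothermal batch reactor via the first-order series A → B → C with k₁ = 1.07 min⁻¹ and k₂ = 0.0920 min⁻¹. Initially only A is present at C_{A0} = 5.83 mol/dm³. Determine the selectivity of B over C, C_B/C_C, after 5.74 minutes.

1.81

The intermediate concentration in a first-order A→B→C sequence is C_B = k₁C_{A0}(e^(−k₁t) − e^(−k₂t))/(k₂−k₁).
e^(−k₁t) = e^(−1.07×5.74) = e^(−6.142) = 0.002151; e^(−k₂t) = e^(−0.5281) = 0.5897.
C_B = 1.07×5.83/(0.0920−1.07) × (0.002151−0.5897) = (-6.378)×(-0.5876) = 3.748 mol/dm³.
C_A = C_{A0}e^(−k₁t) = 0.01254 mol/dm³, so C_C = C_{A0}−C_A−C_B = 2.070 mol/dm³; C_B/C_C = 1.81.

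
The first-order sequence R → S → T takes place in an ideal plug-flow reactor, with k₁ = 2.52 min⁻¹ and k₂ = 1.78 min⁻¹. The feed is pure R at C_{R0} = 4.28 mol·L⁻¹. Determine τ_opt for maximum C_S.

Setting dC_S/dτ = 0 gives τ_opt = ln(k₂/k₁)/(k₂−k₁).
= ln(1.78/2.52)/(1.78−2.52) = ln(0.7063)/-0.7400 = -0.3476/-0.7400 = 0.470 min.

0.470 min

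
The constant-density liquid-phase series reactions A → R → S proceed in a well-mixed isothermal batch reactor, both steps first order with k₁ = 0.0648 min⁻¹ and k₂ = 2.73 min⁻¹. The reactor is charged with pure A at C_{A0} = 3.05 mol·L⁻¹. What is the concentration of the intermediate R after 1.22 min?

Solving the coupled first-order balances gives C_R(t) = [k₁/(k₂−k₁)]·C_{A0}·(e^(−k₁t) − e^(−k₂t)).
e^(−k₁t) = e^(−0.0648×1.22) = e^(−0.07906) = 0.9240; e^(−k₂t) = e^(−3.331) = 0.03577.
C_R = 0.0648×3.05/(2.73−0.0648) × (0.9240−0.03577) = 0.07416×0.8882 = 0.06587 mol·L⁻¹.

0.0659 mol·L⁻¹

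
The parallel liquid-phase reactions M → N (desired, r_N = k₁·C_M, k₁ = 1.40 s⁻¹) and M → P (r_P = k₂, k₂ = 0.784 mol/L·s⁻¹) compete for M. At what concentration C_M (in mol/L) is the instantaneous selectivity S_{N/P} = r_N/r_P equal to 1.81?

S_{N/P} = (k₁/k₂)·C_M ⇒ C_M = S·k₂/k₁.
= 1.81×0.784/1.40 = 1.01 mol/L.

1.01 mol/L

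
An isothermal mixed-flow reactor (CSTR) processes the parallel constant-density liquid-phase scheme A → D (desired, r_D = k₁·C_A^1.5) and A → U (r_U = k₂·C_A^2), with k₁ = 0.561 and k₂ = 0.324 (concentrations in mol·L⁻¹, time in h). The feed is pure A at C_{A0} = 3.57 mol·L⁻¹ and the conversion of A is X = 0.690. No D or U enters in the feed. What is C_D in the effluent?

Exit C_A = C_{A0}(1−X) = 3.57×0.310 = 1.107 mol·L⁻¹.
In a CSTR the entire volume is at exit conditions, so r_D = 0.561×1.107^1.5 = 0.6531 and r_U = 0.324×1.107^2 = 0.3968.
Fraction of consumed A going to D: r_D/(r_D+r_U) = 0.6221.
C_D = 0.6221·C_{A0}·X = 0.6221×3.57×0.690 = 1.53 mol·L⁻¹.

1.53 mol·L⁻¹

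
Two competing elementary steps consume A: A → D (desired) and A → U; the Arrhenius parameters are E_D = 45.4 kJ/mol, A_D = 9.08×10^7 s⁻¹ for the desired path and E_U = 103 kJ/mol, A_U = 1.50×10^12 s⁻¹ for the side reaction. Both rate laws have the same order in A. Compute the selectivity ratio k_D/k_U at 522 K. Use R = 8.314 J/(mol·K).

35.2

With equal orders, S_{D/U} = k_D/k_U = (A_D/A_U)·exp[(E_U−E_D)/(RT)].
(E_U−E_D)/(RT) = (103−45.4)×10³/(8.314×522) = 57600/4340 = 13.27.
k_D/k_U = (9.08×10^7/1.50×10^12)·exp(13.27) = 6.053×10^-5 × 5.808×10^5 = 35.2.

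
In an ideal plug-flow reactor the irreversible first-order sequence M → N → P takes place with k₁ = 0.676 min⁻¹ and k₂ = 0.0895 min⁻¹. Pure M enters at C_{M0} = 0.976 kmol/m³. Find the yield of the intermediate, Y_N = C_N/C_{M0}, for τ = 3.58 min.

0.734

The intermediate concentration in a first-order A→B→C sequence is C_N = k₁C_{M0}(e^(−k₁τ) − e^(−k₂τ))/(k₂−k₁).
e^(−k₁τ) = e^(−0.676×3.58) = e^(−2.420) = 0.08891; e^(−k₂τ) = e^(−0.3204) = 0.7259.
C_N = 0.676×0.976/(0.0895−0.676) × (0.08891−0.7259) = (-1.125)×(-0.6369) = 0.7165 kmol/m³.
Y_N = C_N/C_{M0} = 0.7165/0.976 = 0.734.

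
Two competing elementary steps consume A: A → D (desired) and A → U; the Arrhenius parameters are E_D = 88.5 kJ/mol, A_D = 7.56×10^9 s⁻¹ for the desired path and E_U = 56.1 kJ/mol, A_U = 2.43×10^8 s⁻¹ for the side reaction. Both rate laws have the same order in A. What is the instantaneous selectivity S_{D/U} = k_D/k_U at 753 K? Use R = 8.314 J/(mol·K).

0.176

With equal orders, S_{D/U} = k_D/k_U = (A_D/A_U)·exp[(E_U−E_D)/(RT)].
(E_U−E_D)/(RT) = (56.1−88.5)×10³/(8.314×753) = -32400/6260 = -5.175.
k_D/k_U = (7.56×10^9/2.43×10^8)·exp(-5.175) = 31.11 × 0.005654 = 0.176.
Since E_D > E_U, raising the temperature improves selectivity toward D.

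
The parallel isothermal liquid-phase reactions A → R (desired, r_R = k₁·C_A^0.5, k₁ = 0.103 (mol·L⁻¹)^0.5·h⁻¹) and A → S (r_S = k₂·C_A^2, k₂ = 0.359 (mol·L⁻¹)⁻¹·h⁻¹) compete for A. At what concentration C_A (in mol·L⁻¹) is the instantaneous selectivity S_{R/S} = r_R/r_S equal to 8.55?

S_{R/S} = (k₁/k₂)·C_A^-1.5 ⇒ C_A = (S·k₂/k₁)^(1/(-1.5)).
= (8.55×0.359/0.103)^(-0.6667) = (29.80)^(-0.6667) = 0.104 mol·L⁻¹.

0.104 mol·L⁻¹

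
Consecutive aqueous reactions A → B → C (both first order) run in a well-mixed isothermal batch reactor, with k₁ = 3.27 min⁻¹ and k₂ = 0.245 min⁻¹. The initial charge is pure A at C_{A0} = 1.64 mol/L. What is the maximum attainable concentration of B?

1.33 mol/L

At the optimum, C_{B,max}/C_{A0} = (k₁/k₂)^[k₂/(k₂−k₁)].
= (3.27/0.245)^(0.245/(0.245−3.27)) = (13.35)^(-0.08099) = 0.8107.
C_{B,max} = 0.8107×1.64 = 1.33 mol/L.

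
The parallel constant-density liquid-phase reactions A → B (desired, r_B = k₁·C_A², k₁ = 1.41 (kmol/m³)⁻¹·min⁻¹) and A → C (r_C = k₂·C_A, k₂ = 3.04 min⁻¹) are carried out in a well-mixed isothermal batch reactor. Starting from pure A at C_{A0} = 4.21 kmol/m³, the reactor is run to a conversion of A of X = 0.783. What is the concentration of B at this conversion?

C_A = C_{A0}(1−X) = 0.9136 kmol/m³.
Along a PFR/batch, dC_C/dC_A = −r_C/(r_B+r_C) = −k₂/(k₂+k₁·C_A).
Integrating from C_{A0} to C_A: C_C = (3.04/1.41)·ln[(3.04+1.41·4.21)/(3.04+1.41·0.914)] = 2.156·ln(8.976/4.328) = 1.573 kmol/m³.
Then C_B = (C_{A0}−C_A) − C_C = 3.296 − 1.573 = 1.724 kmol/m³.

1.72 kmol/m³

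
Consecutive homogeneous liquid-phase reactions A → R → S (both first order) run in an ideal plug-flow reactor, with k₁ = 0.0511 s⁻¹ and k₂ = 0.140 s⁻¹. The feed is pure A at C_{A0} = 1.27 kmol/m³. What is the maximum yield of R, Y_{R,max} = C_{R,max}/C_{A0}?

0.205

For a first-order series the maximum intermediate yield is C_{R,max}/C_{A0} = (k₁/k₂)^[k₂/(k₂−k₁)].
= (0.0511/0.140)^(0.140/(0.140−0.0511)) = (0.3650)^(1.575) = 0.2045.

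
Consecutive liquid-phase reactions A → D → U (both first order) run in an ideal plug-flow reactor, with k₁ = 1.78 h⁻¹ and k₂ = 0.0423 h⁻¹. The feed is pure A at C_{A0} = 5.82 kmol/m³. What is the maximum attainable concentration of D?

5.31 kmol/m³

Evaluating C_D at τ_opt = ln(k₂/k₁)/(k₂−k₁) gives C_{D,max}/C_{A0} = (k₁/k₂)^[k₂/(k₂−k₁)].
= (1.78/0.0423)^(0.0423/(0.0423−1.78)) = (42.08)^(-0.02434) = 0.9130.
C_{D,max} = 0.9130×5.82 = 5.31 kmol/m³.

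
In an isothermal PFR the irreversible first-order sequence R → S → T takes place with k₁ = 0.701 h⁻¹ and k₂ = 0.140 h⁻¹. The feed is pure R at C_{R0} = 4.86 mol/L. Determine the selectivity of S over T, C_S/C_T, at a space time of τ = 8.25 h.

Solving the coupled first-order balances gives C_S(τ) = [k₁/(k₂−k₁)]·C_{R0}·(e^(−k₁τ) − e^(−k₂τ)).
e^(−k₁τ) = e^(−0.701×8.25) = e^(−5.783) = 0.003079; e^(−k₂τ) = e^(−1.155) = 0.3151.
C_S = 0.701×4.86/(0.140−0.701) × (0.003079−0.3151) = (-6.073)×(-0.3120) = 1.895 mol/L.
C_R = C_{R0}e^(−k₁τ) = 0.01496 mol/L, so C_T = C_{R0}−C_R−C_S = 2.950 mol/L; C_S/C_T = 0.642.

0.642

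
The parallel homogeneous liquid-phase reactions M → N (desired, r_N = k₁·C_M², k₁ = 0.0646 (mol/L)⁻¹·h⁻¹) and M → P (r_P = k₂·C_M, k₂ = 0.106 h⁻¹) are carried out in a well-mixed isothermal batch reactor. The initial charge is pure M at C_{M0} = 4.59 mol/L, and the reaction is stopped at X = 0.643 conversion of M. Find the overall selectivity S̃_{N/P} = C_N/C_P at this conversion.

C_M = C_{M0}(1−X) = 1.639 mol/L.
Along a PFR/batch, dC_P/dC_M = −r_P/(r_N+r_P) = −k₂/(k₂+k₁·C_M).
Integrating from C_{M0} to C_M: C_P = (0.106/0.0646)·ln[(0.106+0.0646·4.59)/(0.106+0.0646·1.64)] = 1.641·ln(0.4025/0.2119) = 1.053 mol/L.
Then C_N = (C_{M0}−C_M) − C_P = 2.951 − 1.053 = 1.898 mol/L.
S̃_{N/P} = C_N/C_P = 1.898/1.053 = 1.80.

1.80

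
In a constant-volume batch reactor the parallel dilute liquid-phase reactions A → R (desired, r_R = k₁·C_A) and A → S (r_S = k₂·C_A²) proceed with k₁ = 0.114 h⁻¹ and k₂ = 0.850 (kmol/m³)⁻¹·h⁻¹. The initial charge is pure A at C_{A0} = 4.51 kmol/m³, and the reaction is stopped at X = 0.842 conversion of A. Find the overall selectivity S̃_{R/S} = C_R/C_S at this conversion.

C_A = C_{A0}(1−X) = 0.7126 kmol/m³.
Along a PFR/batch, dC_R/dC_A = −r_R/(r_R+r_S) = −k₁/(k₁+k₂·C_A).
Integrating from C_{A0} to C_A: C_R = (0.114/0.850)·ln[(0.114+0.850·4.51)/(0.114+0.850·0.713)] = 0.1341·ln(3.947/0.7197) = 0.2283 kmol/m³.
C_S = (C_{A0}−C_A)−C_R = 3.569 kmol/m³; S̃_{R/S} = 0.2283/3.569 = 0.0640.

0.0640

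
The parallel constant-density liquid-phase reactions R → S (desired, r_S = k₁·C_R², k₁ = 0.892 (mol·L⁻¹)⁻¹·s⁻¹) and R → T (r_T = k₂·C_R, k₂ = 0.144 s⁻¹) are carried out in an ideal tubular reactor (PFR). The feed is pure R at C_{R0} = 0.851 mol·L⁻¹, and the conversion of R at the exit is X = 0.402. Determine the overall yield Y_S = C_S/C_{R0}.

0.324

C_R = C_{R0}(1−X) = 0.5089 mol·L⁻¹.
Along a PFR/batch, dC_T/dC_R = −r_T/(r_S+r_T) = −k₂/(k₂+k₁·C_R).
Integrating from C_{R0} to C_R: C_T = (0.144/0.892)·ln[(0.144+0.892·0.851)/(0.144+0.892·0.509)] = 0.1614·ln(0.9031/0.5979) = 0.06657 mol·L⁻¹.
Then C_S = (C_{R0}−C_R) − C_T = 0.3421 − 0.06657 = 0.2755 mol·L⁻¹.
Y_S = C_S/C_{R0} = 0.2755/0.851 = 0.324.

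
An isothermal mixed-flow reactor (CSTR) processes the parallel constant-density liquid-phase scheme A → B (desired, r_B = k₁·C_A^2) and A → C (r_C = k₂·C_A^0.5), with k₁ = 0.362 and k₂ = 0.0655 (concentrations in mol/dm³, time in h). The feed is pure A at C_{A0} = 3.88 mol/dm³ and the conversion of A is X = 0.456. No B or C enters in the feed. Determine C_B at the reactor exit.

1.67 mol/dm³

Exit C_A = C_{A0}(1−X) = 3.88×0.544 = 2.111 mol/dm³.
In a CSTR the entire volume is at exit conditions, so r_B = 0.362×2.111^2 = 1.613 and r_C = 0.0655×2.111^0.5 = 0.09516.
Fraction of consumed A going to B: r_B/(r_B+r_C) = 0.9443.
C_B = 0.9443·C_{A0}·X = 0.9443×3.88×0.456 = 1.67 mol/dm³.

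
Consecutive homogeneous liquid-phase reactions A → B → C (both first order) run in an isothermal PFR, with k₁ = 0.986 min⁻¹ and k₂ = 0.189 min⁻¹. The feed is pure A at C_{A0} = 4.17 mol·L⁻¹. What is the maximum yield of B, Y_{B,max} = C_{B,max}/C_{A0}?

0.676

Evaluating C_B at τ_opt = ln(k₂/k₁)/(k₂−k₁) gives C_{B,max}/C_{A0} = (k₁/k₂)^[k₂/(k₂−k₁)].
= (0.986/0.189)^(0.189/(0.189−0.986)) = (5.217)^(-0.2371) = 0.6759.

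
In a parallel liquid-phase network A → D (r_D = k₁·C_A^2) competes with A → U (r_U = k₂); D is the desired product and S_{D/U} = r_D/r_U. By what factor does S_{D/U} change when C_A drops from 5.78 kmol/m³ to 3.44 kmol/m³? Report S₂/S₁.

S_{D/U} = (k₁/k₂)·C_A^2, so S₂/S₁ = (C_{A,2}/C_{A,1})^2.
= (3.44/5.78)^2 = (0.5952)^2 = 0.354.
Selectivity toward D falls as C_A falls — high-concentration operation is favoured.

0.354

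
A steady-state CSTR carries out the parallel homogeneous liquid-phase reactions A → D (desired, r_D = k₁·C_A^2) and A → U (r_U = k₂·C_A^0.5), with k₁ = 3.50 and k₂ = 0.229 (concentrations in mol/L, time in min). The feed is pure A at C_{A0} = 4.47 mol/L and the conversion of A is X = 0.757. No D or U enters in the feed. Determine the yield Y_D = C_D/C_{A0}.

Exit C_A = C_{A0}(1−X) = 4.47×0.243 = 1.086 mol/L.
A CSTR operates uniformly at the exit composition, giving r_D = 4.129 and r_U = 0.2387 (each k·C_A^n at C_A = 1.086).
Fraction of consumed A going to D: r_D/(r_D+r_U) = 0.9454.
C_D = 0.9454·C_{A0}·X = 0.9454×4.47×0.757 = 3.20 mol/L; Y_D = C_D/C_{A0} = 0.716.

0.716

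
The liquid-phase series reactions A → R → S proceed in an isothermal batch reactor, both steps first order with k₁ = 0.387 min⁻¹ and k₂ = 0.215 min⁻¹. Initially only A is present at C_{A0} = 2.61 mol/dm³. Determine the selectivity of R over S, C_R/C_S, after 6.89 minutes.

The intermediate concentration in a first-order A→B→C sequence is C_R = k₁C_{A0}(e^(−k₁t) − e^(−k₂t))/(k₂−k₁).
e^(−k₁t) = e^(−0.387×6.89) = e^(−2.666) = 0.06950; e^(−k₂t) = e^(−1.481) = 0.2273.
C_R = 0.387×2.61/(0.215−0.387) × (0.06950−0.2273) = (-5.872)×(-0.1578) = 0.9269 mol/dm³.
C_A = C_{A0}e^(−k₁t) = 0.1814 mol/dm³, so C_S = C_{A0}−C_A−C_R = 1.502 mol/dm³; C_R/C_S = 0.617.

0.617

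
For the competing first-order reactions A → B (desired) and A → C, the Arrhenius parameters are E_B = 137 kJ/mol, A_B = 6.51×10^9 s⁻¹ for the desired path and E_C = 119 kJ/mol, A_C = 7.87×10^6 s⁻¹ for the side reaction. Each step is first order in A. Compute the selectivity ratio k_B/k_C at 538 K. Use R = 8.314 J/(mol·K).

14.8

k_B/k_C = (A_B/A_C)·exp[−(E_B−E_C)/(RT)] = (A_B/A_C)·exp[(E_C−E_B)/(RT)].
(E_C−E_B)/(RT) = (119−137)×10³/(8.314×538) = -18000/4473 = -4.024.
k_B/k_C = (6.51×10^9/7.87×10^6)·exp(-4.024) = 827.2 × 0.01788 = 14.8.
Since E_B > E_C, raising the temperature improves selectivity toward B.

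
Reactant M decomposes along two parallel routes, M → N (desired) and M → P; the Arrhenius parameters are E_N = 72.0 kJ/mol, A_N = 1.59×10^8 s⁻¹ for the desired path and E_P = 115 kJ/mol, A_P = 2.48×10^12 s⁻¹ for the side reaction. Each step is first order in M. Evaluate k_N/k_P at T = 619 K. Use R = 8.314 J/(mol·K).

Since both paths have the same order in M, the concentration cancels and S_{N/P} = k_N/k_P = (A_N/A_P)·exp[(E_P−E_N)/(RT)].
(E_P−E_N)/(RT) = (115−72.0)×10³/(8.314×619) = 43000/5146 = 8.355.
k_N/k_P = (1.59×10^8/2.48×10^12)·exp(8.355) = 6.411×10^-5 × 4253 = 0.273.
Since E_N < E_P, lowering the temperature improves selectivity toward N.

0.273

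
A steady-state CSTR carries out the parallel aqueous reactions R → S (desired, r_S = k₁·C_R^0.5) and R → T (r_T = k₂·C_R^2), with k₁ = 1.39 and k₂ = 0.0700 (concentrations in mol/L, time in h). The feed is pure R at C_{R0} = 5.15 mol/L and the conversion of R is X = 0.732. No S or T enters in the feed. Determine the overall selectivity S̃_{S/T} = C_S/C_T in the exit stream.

Exit C_R = C_{R0}(1−X) = 5.15×0.268 = 1.380 mol/L.
In a CSTR the entire volume is at exit conditions, so r_S = 1.39×1.380^0.5 = 1.633 and r_T = 0.0700×1.380^2 = 0.1333.
Overall selectivity = C_S/C_T = r_Sτ/(r_Tτ) = r_S/r_T = 12.2.

12.2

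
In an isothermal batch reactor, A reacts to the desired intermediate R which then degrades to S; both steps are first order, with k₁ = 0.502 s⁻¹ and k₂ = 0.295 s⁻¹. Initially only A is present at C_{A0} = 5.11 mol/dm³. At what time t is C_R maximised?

For first-order series the maximum of C_R occurs at t_opt = ln(k₂/k₁)/(k₂−k₁).
= ln(0.295/0.502)/(0.295−0.502) = ln(0.5876)/-0.2070 = -0.5316/-0.2070 = 2.57 s.

2.57 s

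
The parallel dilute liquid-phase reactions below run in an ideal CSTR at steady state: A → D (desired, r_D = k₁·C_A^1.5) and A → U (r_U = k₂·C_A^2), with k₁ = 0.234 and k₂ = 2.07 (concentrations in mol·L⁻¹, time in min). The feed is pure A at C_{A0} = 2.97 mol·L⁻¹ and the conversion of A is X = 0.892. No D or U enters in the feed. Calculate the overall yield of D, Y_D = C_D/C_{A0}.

0.148

Exit C_A = C_{A0}(1−X) = 2.97×0.108 = 0.3208 mol·L⁻¹.
A CSTR operates uniformly at the exit composition, giving r_D = 0.04251 and r_U = 0.2130 (each k·C_A^n at C_A = 0.3208).
Fraction of consumed A going to D: r_D/(r_D+r_U) = 0.1664.
C_D = 0.1664·C_{A0}·X = 0.1664×2.97×0.892 = 0.441 mol·L⁻¹; Y_D = C_D/C_{A0} = 0.148.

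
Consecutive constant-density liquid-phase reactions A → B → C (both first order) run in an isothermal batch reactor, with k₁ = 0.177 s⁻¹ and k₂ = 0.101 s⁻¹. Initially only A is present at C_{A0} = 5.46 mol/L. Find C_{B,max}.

Evaluating C_B at t_opt = ln(k₂/k₁)/(k₂−k₁) gives C_{B,max}/C_{A0} = (k₁/k₂)^[k₂/(k₂−k₁)].
= (0.177/0.101)^(0.101/(0.101−0.177)) = (1.752)^(-1.329) = 0.4745.
C_{B,max} = 0.4745×5.46 = 2.59 mol/L.

2.59 mol/L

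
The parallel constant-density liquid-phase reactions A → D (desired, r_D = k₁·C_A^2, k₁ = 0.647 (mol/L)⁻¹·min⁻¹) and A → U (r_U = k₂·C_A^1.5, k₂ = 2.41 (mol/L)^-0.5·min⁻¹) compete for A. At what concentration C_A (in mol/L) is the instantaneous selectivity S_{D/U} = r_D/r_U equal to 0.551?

4.21 mol/L

S_{D/U} = (k₁/k₂)·C_A^0.5 ⇒ C_A = (S·k₂/k₁)^(2).
= (0.551×2.41/0.647)^(2) = (2.052)^(2) = 4.21 mol/L.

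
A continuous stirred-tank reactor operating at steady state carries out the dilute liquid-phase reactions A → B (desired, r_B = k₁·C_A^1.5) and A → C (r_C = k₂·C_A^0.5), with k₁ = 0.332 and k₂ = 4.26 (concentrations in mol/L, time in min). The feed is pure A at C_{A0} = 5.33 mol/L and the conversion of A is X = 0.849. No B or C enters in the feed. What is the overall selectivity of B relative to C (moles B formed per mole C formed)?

Exit C_A = C_{A0}(1−X) = 5.33×0.151 = 0.8048 mol/L.
A CSTR operates uniformly at the exit composition, giving r_B = 0.2397 and r_C = 3.822 (each k·C_A^n at C_A = 0.8048).
Overall selectivity = C_B/C_C = r_Bτ/(r_Cτ) = r_B/r_C = 0.0627.

0.0627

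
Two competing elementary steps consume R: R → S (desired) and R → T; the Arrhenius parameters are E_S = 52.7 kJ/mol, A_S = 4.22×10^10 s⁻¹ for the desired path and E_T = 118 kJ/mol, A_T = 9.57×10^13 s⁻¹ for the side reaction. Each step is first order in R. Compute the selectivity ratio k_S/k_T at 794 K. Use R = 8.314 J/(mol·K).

k_S/k_T = (A_S/A_T)·exp[−(E_S−E_T)/(RT)] = (A_S/A_T)·exp[(E_T−E_S)/(RT)].
(E_T−E_S)/(RT) = (118−52.7)×10³/(8.314×794) = 65300/6601 = 9.892.
k_S/k_T = (4.22×10^10/9.57×10^13)·exp(9.892) = 4.410×10^-4 × 19771 = 8.72.
Since E_S < E_T, lowering the temperature improves selectivity toward S.

8.72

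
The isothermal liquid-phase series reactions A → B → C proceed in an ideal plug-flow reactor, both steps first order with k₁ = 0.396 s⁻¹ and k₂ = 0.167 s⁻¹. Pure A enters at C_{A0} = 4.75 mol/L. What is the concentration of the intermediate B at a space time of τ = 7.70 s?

1.88 mol/L

Solving the coupled first-order balances gives C_B(τ) = [k₁/(k₂−k₁)]·C_{A0}·(e^(−k₁τ) − e^(−k₂τ)).
e^(−k₁τ) = e^(−0.396×7.70) = e^(−3.049) = 0.04740; e^(−k₂τ) = e^(−1.286) = 0.2764.
C_B = 0.396×4.75/(0.167−0.396) × (0.04740−0.2764) = (-8.214)×(-0.2290) = 1.881 mol/L.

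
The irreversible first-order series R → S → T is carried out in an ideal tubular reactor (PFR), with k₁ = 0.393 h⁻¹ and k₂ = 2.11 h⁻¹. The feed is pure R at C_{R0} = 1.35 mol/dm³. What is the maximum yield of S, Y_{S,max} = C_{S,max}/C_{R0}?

0.127

For a first-order series the maximum intermediate yield is C_{S,max}/C_{R0} = (k₁/k₂)^[k₂/(k₂−k₁)].
= (0.393/2.11)^(2.11/(2.11−0.393)) = (0.1863)^(1.229) = 0.1268.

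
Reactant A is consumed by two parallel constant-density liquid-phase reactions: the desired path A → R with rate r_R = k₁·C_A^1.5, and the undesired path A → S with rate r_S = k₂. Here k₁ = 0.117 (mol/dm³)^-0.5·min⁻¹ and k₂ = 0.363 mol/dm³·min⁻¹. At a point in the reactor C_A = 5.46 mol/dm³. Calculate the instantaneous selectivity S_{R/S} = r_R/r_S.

S_{R/S} = r_R/r_S = (k₁·C_A^1.5)/(k₂) = (k₁/k₂)·C_A^1.5.
= (0.117×5.460^1.5) / (0.363) = 1.493/0.3630 = 4.11.
Since the desired path is higher order in A, keeping C_A high (PFR or concentrated feed) favours R.

4.11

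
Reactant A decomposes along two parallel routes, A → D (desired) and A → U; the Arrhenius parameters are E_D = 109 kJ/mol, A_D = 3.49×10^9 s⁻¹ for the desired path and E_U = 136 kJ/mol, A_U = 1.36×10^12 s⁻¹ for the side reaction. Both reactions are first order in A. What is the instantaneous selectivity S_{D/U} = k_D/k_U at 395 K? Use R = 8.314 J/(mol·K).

With equal orders, S_{D/U} = k_D/k_U = (A_D/A_U)·exp[(E_U−E_D)/(RT)].
(E_U−E_D)/(RT) = (136−109)×10³/(8.314×395) = 27000/3284 = 8.222.
k_D/k_U = (3.49×10^9/1.36×10^12)·exp(8.222) = 0.002566 × 3720 = 9.55.
Since E_D < E_U, lowering the temperature improves selectivity toward D.

9.55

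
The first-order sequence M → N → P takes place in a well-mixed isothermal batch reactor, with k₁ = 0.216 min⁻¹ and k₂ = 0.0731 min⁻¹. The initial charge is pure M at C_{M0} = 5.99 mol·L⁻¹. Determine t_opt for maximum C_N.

7.58 min

Setting dC_N/dt = 0 gives t_opt = ln(k₂/k₁)/(k₂−k₁).
= ln(0.0731/0.216)/(0.0731−0.216) = ln(0.3384)/-0.1429 = -1.083/-0.1429 = 7.58 min.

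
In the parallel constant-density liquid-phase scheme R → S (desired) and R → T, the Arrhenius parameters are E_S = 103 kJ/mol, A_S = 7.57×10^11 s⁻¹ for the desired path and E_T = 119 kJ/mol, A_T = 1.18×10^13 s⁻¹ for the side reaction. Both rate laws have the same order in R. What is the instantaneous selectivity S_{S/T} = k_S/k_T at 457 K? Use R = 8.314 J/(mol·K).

k_S/k_T = (A_S/A_T)·exp[−(E_S−E_T)/(RT)] = (A_S/A_T)·exp[(E_T−E_S)/(RT)].
(E_T−E_S)/(RT) = (119−103)×10³/(8.314×457) = 16000/3799 = 4.211.
k_S/k_T = (7.57×10^11/1.18×10^13)·exp(4.211) = 0.06415 × 67.43 = 4.33.

4.33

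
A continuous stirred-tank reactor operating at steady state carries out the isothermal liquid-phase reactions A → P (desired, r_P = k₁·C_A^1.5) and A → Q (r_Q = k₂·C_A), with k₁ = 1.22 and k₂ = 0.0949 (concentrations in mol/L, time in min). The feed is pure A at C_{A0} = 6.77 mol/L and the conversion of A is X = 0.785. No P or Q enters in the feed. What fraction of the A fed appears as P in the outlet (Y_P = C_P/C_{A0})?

0.737

Exit C_A = C_{A0}(1−X) = 6.77×0.215 = 1.456 mol/L.
In a CSTR the entire volume is at exit conditions, so r_P = 1.22×1.456^1.5 = 2.142 and r_Q = 0.0949×1.456 = 0.1381.
Fraction of consumed A going to P: r_P/(r_P+r_Q) = 0.9394.
C_P = 0.9394·C_{A0}·X = 0.9394×6.77×0.785 = 4.99 mol/L; Y_P = C_P/C_{A0} = 0.737.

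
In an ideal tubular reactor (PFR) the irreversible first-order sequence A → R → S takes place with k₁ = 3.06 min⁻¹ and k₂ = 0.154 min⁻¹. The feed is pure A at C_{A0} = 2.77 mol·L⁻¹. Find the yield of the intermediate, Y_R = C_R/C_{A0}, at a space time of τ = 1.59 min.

0.816

Solving the coupled first-order balances gives C_R(τ) = [k₁/(k₂−k₁)]·C_{A0}·(e^(−k₁τ) − e^(−k₂τ)).
e^(−k₁τ) = e^(−3.06×1.59) = e^(−4.865) = 0.007709; e^(−k₂τ) = e^(−0.2449) = 0.7828.
C_R = 3.06×2.77/(0.154−3.06) × (0.007709−0.7828) = (-2.917)×(-0.7751) = 2.261 mol·L⁻¹.
Y_R = C_R/C_{A0} = 2.261/2.77 = 0.816.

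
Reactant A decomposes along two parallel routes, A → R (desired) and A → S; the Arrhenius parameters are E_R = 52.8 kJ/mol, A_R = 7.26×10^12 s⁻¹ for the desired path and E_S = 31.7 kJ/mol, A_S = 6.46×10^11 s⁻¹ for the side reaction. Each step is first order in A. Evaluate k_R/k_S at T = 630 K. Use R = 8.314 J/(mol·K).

0.200

k_R/k_S = (A_R/A_S)·exp[−(E_R−E_S)/(RT)] = (A_R/A_S)·exp[(E_S−E_R)/(RT)].
(E_S−E_R)/(RT) = (31.7−52.8)×10³/(8.314×630) = -21100/5238 = -4.028.
k_R/k_S = (7.26×10^12/6.46×10^11)·exp(-4.028) = 11.24 × 0.01780 = 0.200.
Since E_R > E_S, raising the temperature improves selectivity toward R.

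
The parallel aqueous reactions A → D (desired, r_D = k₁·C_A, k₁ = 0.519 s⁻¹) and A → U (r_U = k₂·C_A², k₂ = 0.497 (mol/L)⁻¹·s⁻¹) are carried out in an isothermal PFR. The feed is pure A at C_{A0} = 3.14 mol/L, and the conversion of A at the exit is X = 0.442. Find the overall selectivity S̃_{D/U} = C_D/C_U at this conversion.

0.435

C_A = C_{A0}(1−X) = 1.752 mol/L.
Along a PFR/batch, dC_D/dC_A = −r_D/(r_D+r_U) = −k₁/(k₁+k₂·C_A).
Integrating from C_{A0} to C_A: C_D = (0.519/0.497)·ln[(0.519+0.497·3.14)/(0.519+0.497·1.75)] = 1.044·ln(2.080/1.390) = 0.4208 mol/L.
C_U = (C_{A0}−C_A)−C_D = 0.9670 mol/L; S̃_{D/U} = 0.4208/0.9670 = 0.435.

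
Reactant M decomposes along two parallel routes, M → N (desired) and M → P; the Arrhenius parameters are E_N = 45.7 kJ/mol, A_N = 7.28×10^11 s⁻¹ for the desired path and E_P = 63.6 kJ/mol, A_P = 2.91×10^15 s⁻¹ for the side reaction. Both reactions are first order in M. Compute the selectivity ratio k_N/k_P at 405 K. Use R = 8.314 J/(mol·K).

k_N/k_P = (A_N/A_P)·exp[−(E_N−E_P)/(RT)] = (A_N/A_P)·exp[(E_P−E_N)/(RT)].
(E_P−E_N)/(RT) = (63.6−45.7)×10³/(8.314×405) = 17900/3367 = 5.316.
k_N/k_P = (7.28×10^11/2.91×10^15)·exp(5.316) = 2.502×10^-4 × 203.6 = 0.0509.
Since E_N < E_P, lowering the temperature improves selectivity toward N.

0.0509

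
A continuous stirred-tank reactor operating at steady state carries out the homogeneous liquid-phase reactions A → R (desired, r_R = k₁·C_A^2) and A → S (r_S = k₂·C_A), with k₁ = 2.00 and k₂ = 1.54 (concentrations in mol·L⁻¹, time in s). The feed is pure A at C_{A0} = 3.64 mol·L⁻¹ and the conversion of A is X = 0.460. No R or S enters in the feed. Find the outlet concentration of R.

1.20 mol·L⁻¹

Exit C_A = C_{A0}(1−X) = 3.64×0.540 = 1.966 mol·L⁻¹.
Rates in a CSTR are evaluated at the outlet concentration: r_R = 2.00×1.966^2 = 7.727, r_S = 1.54×1.966 = 3.027.
Fraction of consumed A going to R: r_R/(r_R+r_S) = 0.7185.
C_R = 0.7185·C_{A0}·X = 0.7185×3.64×0.460 = 1.20 mol·L⁻¹.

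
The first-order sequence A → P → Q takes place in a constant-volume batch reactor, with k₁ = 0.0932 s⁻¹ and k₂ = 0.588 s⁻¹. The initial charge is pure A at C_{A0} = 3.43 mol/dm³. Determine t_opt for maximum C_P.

Setting dC_P/dt = 0 gives t_opt = ln(k₂/k₁)/(k₂−k₁).
= ln(0.588/0.0932)/(0.588−0.0932) = ln(6.309)/0.4948 = 1.842/0.4948 = 3.72 s.

3.72 s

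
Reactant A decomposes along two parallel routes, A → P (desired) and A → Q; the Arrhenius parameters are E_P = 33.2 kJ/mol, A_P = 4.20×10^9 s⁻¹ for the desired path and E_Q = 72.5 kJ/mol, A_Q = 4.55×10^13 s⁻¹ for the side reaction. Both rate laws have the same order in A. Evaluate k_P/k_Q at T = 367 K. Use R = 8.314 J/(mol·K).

With equal orders, S_{P/Q} = k_P/k_Q = (A_P/A_Q)·exp[(E_Q−E_P)/(RT)].
(E_Q−E_P)/(RT) = (72.5−33.2)×10³/(8.314×367) = 39300/3051 = 12.88.
k_P/k_Q = (4.20×10^9/4.55×10^13)·exp(12.88) = 9.231×10^-5 × 3.924×10^5 = 36.2.

36.2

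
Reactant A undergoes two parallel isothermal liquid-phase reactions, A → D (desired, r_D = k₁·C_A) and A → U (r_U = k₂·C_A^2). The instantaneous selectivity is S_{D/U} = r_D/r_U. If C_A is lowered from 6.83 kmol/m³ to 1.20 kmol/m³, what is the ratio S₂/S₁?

5.69

S_{D/U} = (k₁/k₂)·C_A⁻¹, so S₂/S₁ = (C_{A,2}/C_{A,1})⁻¹.
= 6.83/1.20 = 5.69.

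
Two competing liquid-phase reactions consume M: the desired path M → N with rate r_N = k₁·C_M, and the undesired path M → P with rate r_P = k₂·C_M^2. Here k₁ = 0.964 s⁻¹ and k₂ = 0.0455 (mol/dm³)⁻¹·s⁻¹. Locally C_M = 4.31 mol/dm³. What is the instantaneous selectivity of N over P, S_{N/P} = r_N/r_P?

S_{N/P} = r_N/r_P = (k₁·C_M)/(k₂·C_M^2) = (k₁/k₂)·C_M⁻¹.
= (0.964×4.310) / (0.0455×4.310^2) = 4.155/0.8452 = 4.92.

4.92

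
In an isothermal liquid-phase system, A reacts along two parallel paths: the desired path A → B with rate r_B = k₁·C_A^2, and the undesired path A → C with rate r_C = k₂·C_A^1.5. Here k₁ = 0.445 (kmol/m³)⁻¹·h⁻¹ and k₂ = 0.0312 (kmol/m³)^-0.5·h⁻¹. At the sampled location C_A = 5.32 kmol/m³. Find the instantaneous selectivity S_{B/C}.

S_{B/C} = r_B/r_C = (k₁·C_A^2)/(k₂·C_A^1.5) = (k₁/k₂)·C_A^0.5.
= (0.445×5.320^2) / (0.0312×5.320^1.5) = 12.59/0.3828 = 32.9.
Since the desired path is higher order in A, keeping C_A high (PFR or concentrated feed) favours B.

32.9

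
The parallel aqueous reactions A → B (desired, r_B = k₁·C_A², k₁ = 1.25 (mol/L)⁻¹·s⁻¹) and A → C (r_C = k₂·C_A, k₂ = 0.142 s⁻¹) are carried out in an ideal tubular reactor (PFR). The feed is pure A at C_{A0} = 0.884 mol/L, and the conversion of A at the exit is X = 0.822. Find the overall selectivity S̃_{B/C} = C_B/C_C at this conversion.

C_A = C_{A0}(1−X) = 0.1574 mol/L.
Along a PFR/batch, dC_C/dC_A = −r_C/(r_B+r_C) = −k₂/(k₂+k₁·C_A).
Integrating from C_{A0} to C_A: C_C = (0.142/1.25)·ln[(0.142+1.25·0.884)/(0.142+1.25·0.157)] = 0.1136·ln(1.247/0.3387) = 0.1481 mol/L.
Then C_B = (C_{A0}−C_A) − C_C = 0.7266 − 0.1481 = 0.5786 mol/L.
S̃_{B/C} = C_B/C_C = 0.5786/0.1481 = 3.91.

3.91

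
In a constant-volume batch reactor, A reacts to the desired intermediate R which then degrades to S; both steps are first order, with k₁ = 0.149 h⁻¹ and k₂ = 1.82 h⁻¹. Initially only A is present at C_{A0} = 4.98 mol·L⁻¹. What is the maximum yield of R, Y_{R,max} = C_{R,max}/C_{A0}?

At the optimum, C_{R,max}/C_{A0} = (k₁/k₂)^[k₂/(k₂−k₁)].
= (0.149/1.82)^(1.82/(1.82−0.149)) = (0.08187)^(1.089) = 0.06549.

0.0655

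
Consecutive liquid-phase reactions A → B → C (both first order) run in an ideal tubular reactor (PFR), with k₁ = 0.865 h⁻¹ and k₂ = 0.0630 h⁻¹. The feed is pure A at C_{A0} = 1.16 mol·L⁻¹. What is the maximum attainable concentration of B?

0.944 mol·L⁻¹

At the optimum, C_{B,max}/C_{A0} = (k₁/k₂)^[k₂/(k₂−k₁)].
= (0.865/0.0630)^(0.0630/(0.0630−0.865)) = (13.73)^(-0.07855) = 0.8140.
C_{B,max} = 0.8140×1.16 = 0.944 mol·L⁻¹.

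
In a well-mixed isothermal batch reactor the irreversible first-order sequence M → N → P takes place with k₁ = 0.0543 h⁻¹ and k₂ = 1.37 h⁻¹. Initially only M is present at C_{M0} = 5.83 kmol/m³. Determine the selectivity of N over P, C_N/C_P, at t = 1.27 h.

Solving the coupled first-order balances gives C_N(t) = [k₁/(k₂−k₁)]·C_{M0}·(e^(−k₁t) − e^(−k₂t)).
e^(−k₁t) = e^(−0.0543×1.27) = e^(−0.06896) = 0.9334; e^(−k₂t) = e^(−1.740) = 0.1755.
C_N = 0.0543×5.83/(1.37−0.0543) × (0.9334−0.1755) = 0.2406×0.7578 = 0.1823 kmol/m³.
C_M = C_{M0}e^(−k₁t) = 5.442 kmol/m³, so C_P = C_{M0}−C_M−C_N = 0.2062 kmol/m³; C_N/C_P = 0.884.

0.884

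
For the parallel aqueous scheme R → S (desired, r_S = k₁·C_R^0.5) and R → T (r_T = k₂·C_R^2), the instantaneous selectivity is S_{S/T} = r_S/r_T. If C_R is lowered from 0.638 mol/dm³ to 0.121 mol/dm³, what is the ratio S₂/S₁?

12.1

S_{S/T} = (k₁/k₂)·C_R^-1.5, so S₂/S₁ = (C_{R,2}/C_{R,1})^-1.5.
= (0.121/0.638)^(-1.5) = (0.1897)^(-1.5) = 12.1.
Selectivity toward S rises as C_R falls — low-concentration operation is favoured.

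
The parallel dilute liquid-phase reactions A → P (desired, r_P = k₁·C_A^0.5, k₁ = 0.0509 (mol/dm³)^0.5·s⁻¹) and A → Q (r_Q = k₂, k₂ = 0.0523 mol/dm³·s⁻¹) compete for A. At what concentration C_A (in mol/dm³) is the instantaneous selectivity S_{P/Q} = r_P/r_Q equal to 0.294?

0.0913 mol/dm³

S_{P/Q} = (k₁/k₂)·C_A^0.5 ⇒ C_A = (S·k₂/k₁)^(2).
= (0.294×0.0523/0.0509)^(2) = (0.3021)^(2) = 0.0913 mol/dm³.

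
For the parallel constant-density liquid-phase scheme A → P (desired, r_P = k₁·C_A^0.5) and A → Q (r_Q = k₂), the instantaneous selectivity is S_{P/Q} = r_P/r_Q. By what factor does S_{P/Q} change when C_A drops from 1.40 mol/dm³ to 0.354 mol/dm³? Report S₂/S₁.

0.503

S_{P/Q} = (k₁/k₂)·C_A^0.5, so S₂/S₁ = (C_{A,2}/C_{A,1})^0.5.
= (0.354/1.40)^0.5 = (0.2529)^0.5 = 0.503.
Selectivity toward P falls as C_A falls — high-concentration operation is favoured.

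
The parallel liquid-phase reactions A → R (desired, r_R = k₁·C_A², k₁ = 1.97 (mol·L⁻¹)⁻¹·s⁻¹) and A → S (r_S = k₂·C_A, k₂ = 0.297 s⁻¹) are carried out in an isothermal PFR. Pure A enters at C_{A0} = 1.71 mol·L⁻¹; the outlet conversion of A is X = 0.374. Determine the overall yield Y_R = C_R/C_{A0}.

0.337

C_A = C_{A0}(1−X) = 1.070 mol·L⁻¹.
Along a PFR/batch, dC_S/dC_A = −r_S/(r_R+r_S) = −k₂/(k₂+k₁·C_A).
Integrating from C_{A0} to C_A: C_S = (0.297/1.97)·ln[(0.297+1.97·1.71)/(0.297+1.97·1.07)] = 0.1508·ln(3.666/2.406) = 0.06349 mol·L⁻¹.
Then C_R = (C_{A0}−C_A) − C_S = 0.6395 − 0.06349 = 0.5760 mol·L⁻¹.
Y_R = C_R/C_{A0} = 0.5760/1.71 = 0.337.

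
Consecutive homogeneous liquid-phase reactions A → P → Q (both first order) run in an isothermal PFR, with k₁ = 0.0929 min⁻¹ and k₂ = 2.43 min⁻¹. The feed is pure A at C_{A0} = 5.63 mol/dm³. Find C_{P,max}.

At the optimum, C_{P,max}/C_{A0} = (k₁/k₂)^[k₂/(k₂−k₁)].
= (0.0929/2.43)^(2.43/(2.43−0.0929)) = (0.03823)^(1.040) = 0.03358.
C_{P,max} = 0.03358×5.63 = 0.189 mol/dm³.

0.189 mol/dm³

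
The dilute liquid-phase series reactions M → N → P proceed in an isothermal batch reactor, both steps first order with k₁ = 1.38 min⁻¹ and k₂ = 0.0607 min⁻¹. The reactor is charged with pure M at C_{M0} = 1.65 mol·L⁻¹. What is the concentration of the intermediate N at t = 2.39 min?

The intermediate concentration in a first-order A→B→C sequence is C_N = k₁C_{M0}(e^(−k₁t) − e^(−k₂t))/(k₂−k₁).
e^(−k₁t) = e^(−1.38×2.39) = e^(−3.298) = 0.03695; e^(−k₂t) = e^(−0.1451) = 0.8650.
C_N = 1.38×1.65/(0.0607−1.38) × (0.03695−0.8650) = (-1.726)×(-0.8280) = 1.429 mol·L⁻¹.

1.43 mol·L⁻¹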